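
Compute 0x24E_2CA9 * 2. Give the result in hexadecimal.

0x49C5952

Multiply each base-16 digit by 2, carrying:
  9×2 = 18 → write 2 carry 1
  A×2+1 = 21 → write 5 carry 1
  C×2+1 = 25 → write 9 carry 1
  2×2+1 = 5 → write 5
  E×2 = 28 → write C carry 1
  4×2+1 = 9 → write 9
  2×2 = 4 → write 4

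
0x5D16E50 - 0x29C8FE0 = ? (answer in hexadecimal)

0x334DE70

Subtract column by column in base 16:
  0-0 → 0
  5-E → 7 (borrow)
  E-F-1 → E (borrow)
  6-8-1 → D (borrow)
  1-C-1 → 4 (borrow)
  D-9-1 → 3
  5-2 → 3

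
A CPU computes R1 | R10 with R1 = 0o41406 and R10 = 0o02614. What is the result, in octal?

OR each oct digit independently (no carries):
  4|0=4, 1|2=3, 4|6=6, 0|1=1, 6|4=6

0o43616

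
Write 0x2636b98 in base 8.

Expand each hex digit to 4 bits: 2=0010 6=0110 3=0011 6=0110 b=1011 9=1001 8=1000.
Group the bits in threes: 010 011 000 110 110 101 110 011 000 → 230665630.

0o230665630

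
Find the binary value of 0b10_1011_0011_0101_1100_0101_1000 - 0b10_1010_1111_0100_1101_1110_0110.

Subtract column by column in base 2:
  0-0 → 0
  0-1 → 1 (borrow)
  0-1-1 → 0 (borrow)
  1-0-1 → 0
  1-0 → 1
  0-1 → 1 (borrow)
  1-1-1 → 1 (borrow)
  0-1-1 → 0 (borrow)
  0-1-1 → 0 (borrow)
  0-0-1 → 1 (borrow)
  1-1-1 → 1 (borrow)
  1-1-1 → 1 (borrow)
  1-0-1 → 0
  0-0 → 0
  1-1 → 0
  0-0 → 0
  1-1 → 0
  1-1 → 0
  0-1 → 1 (borrow)
  0-1-1 → 0 (borrow)
  1-0-1 → 0
  1-1 → 0
  0-0 → 0
  1-1 → 0
  0-0 → 0
  1-1 → 0

0b1000000111001110010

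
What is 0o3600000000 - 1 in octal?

The trailing 8 digits are 0, so subtracting 1 borrows through: they become 7 and the next digit up decrements.

0o3577777777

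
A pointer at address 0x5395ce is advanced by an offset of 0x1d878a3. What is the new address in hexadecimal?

Add column by column in base 16, right to left:
  e+3 = 1 carry 1
  c+a+1 = 7 carry 1
  5+8+1 = e
  9+7 = 0 carry 1
  3+8+1 = c
  5+d = 2 carry 1
  0+1+1 = 2

0x22c0e71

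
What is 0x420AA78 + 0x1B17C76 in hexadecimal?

Add column by column in base 16, right to left:
  8+6 = E
  7+7 = E
  A+C = 6 carry 1
  A+7+1 = 2 carry 1
  0+1+1 = 2
  2+B = D
  4+1 = 5

0x5D226EE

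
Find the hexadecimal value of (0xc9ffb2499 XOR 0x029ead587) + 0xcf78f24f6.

First 0xc9ffb2499 XOR 0x029ead587 = 0xcb611f11e.
Add column by column in base 16, right to left:
  e+6 = 4 carry 1
  1+f+1 = 1 carry 1
  1+4+1 = 6
  f+2 = 1 carry 1
  1+f+1 = 1 carry 1
  1+8+1 = a
  6+7 = d
  b+f = a carry 1
  c+c+1 = 9 carry 1
  final carry 1

0x19ada11614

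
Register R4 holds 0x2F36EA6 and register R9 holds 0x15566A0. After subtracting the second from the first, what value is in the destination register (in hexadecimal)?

Subtract column by column in base 16:
  6-0 → 6
  A-A → 0
  E-6 → 8
  6-6 → 0
  3-5 → E (borrow)
  F-5-1 → 9
  2-1 → 1

0x19E0806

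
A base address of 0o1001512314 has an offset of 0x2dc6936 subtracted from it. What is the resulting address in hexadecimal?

0o1001512314 = 0x80694cc in hexadecimal.
Subtract column by column in base 16:
  c-6 → 6
  c-3 → 9
  4-9 → b (borrow)
  9-6-1 → 2
  6-c → a (borrow)
  0-d-1 → 2 (borrow)
  8-2-1 → 5

0x52a2b96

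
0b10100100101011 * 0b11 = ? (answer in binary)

Multiply each base-2 digit by 3, carrying:
  1×3 = 3 → write 1 carry 1
  1×3+1 = 4 → write 0 carry 2
  0×3+2 = 2 → write 0 carry 1
  1×3+1 = 4 → write 0 carry 2
  0×3+2 = 2 → write 0 carry 1
  1×3+1 = 4 → write 0 carry 2
  0×3+2 = 2 → write 0 carry 1
  0×3+1 = 1 → write 1
  1×3 = 3 → write 1 carry 1
  0×3+1 = 1 → write 1
  0×3 = 0 → write 0
  1×3 = 3 → write 1 carry 1
  0×3+1 = 1 → write 1
  1×3 = 3 → write 1 carry 1
  remaining carry: 1

0b111101110000001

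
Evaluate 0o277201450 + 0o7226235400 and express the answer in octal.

Add column by column in base 8, right to left:
  0+0 = 0
  5+0 = 5
  4+4 = 0 carry 1
  1+5+1 = 7
  0+3 = 3
  2+2 = 4
  7+6 = 5 carry 1
  7+2+1 = 2 carry 1
  2+2+1 = 5
  0+7 = 7

0o7525437050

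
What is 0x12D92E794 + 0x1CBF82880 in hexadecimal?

0x2F98B1014

Add column by column in base 16, right to left:
  4+0 = 4
  9+8 = 1 carry 1
  7+8+1 = 0 carry 1
  E+2+1 = 1 carry 1
  2+8+1 = B
  9+F = 8 carry 1
  D+B+1 = 9 carry 1
  2+C+1 = F
  1+1 = 2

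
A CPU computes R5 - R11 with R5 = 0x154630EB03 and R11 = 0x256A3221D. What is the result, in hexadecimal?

0x12EF8DC8E6

Subtract column by column in base 16:
  3-D → 6 (borrow)
  0-1-1 → E (borrow)
  B-2-1 → 8
  E-2 → C
  0-3 → D (borrow)
  3-A-1 → 8 (borrow)
  6-6-1 → F (borrow)
  4-5-1 → E (borrow)
  5-2-1 → 2
  1-0 → 1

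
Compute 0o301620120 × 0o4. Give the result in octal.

0o1407100500

Multiply each base-8 digit by 4, carrying:
  0×4 = 0 → write 0
  2×4 = 8 → write 0 carry 1
  1×4+1 = 5 → write 5
  0×4 = 0 → write 0
  2×4 = 8 → write 0 carry 1
  6×4+1 = 25 → write 1 carry 3
  1×4+3 = 7 → write 7
  0×4 = 0 → write 0
  3×4 = 12 → write 4 carry 1
  remaining carry: 1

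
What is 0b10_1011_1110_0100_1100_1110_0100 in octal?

0o257446344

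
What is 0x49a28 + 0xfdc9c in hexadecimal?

0x1476c4

Add column by column in base 16, right to left:
  8+c = 4 carry 1
  2+9+1 = c
  a+c = 6 carry 1
  9+d+1 = 7 carry 1
  4+f+1 = 4 carry 1
  final carry 1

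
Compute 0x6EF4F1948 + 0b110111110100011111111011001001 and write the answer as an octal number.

0o344710214021

0x6EF4F1948 = 0o335723614510 in octal.
0b110111110100011111111011001001 = 0o6764377311 in octal.
Add column by column in base 8, right to left:
  0+1 = 1
  1+1 = 2
  5+3 = 0 carry 1
  4+7+1 = 4 carry 1
  1+7+1 = 1 carry 1
  6+3+1 = 2 carry 1
  3+4+1 = 0 carry 1
  2+6+1 = 1 carry 1
  7+7+1 = 7 carry 1
  5+6+1 = 4 carry 1
  3+0+1 = 4
  3+0 = 3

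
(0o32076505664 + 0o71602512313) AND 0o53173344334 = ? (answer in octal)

0o3101200134

Add column by column in base 8, right to left:
  4+3 = 7
  6+1 = 7
  6+3 = 1 carry 1
  5+2+1 = 0 carry 1
  0+1+1 = 2
  5+5 = 2 carry 1
  6+2+1 = 1 carry 1
  7+0+1 = 0 carry 1
  0+6+1 = 7
  2+1 = 3
  3+7 = 2 carry 1
  final carry 1
Sum = 0o123701220177; now AND with 0o53173344334:
  1&0=0, 2&5=0, 3&3=3, 7&1=1, 0&7=0, 1&3=1, 2&3=2, 2&4=0, 0&4=0, 1&3=1, 7&3=3, 7&4=4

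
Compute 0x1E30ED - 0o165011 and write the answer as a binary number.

0x1E30ED = 0b111100011000011101101 in binary.
0o165011 = 0b1110101000001001 in binary.
Subtract column by column in base 2:
  1-1 → 0
  0-0 → 0
  1-0 → 1
  1-1 → 0
  0-0 → 0
  1-0 → 1
  1-0 → 1
  1-0 → 1
  0-0 → 0
  0-1 → 1 (borrow)
  0-0-1 → 1 (borrow)
  0-1-1 → 0 (borrow)
  1-0-1 → 0
  1-1 → 0
  0-1 → 1 (borrow)
  0-1-1 → 0 (borrow)
  0-0-1 → 1 (borrow)
  1-0-1 → 0
  1-0 → 1
  1-0 → 1
  1-0 → 1

0b111010100011011100100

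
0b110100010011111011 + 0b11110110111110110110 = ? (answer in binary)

0b100101011010010110001

Add column by column in base 2, right to left:
  1+0 = 1
  1+1 = 0 carry 1
  0+1+1 = 0 carry 1
  1+0+1 = 0 carry 1
  1+1+1 = 1 carry 1
  1+1+1 = 1 carry 1
  1+0+1 = 0 carry 1
  1+1+1 = 1 carry 1
  0+1+1 = 0 carry 1
  0+1+1 = 0 carry 1
  1+1+1 = 1 carry 1
  0+1+1 = 0 carry 1
  0+0+1 = 1
  0+1 = 1
  1+1 = 0 carry 1
  0+0+1 = 1
  1+1 = 0 carry 1
  1+1+1 = 1 carry 1
  0+1+1 = 0 carry 1
  0+1+1 = 0 carry 1
  final carry 1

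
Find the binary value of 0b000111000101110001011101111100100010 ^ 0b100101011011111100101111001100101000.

XOR bit by bit (1 where the bits differ):
  000111000101110001011101111100100010
^ 100101011011111100101111001100101000
= 100010011110001101110010110000001010

0b100010011110001101110010110000001010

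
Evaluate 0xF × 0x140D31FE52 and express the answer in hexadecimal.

0x12CC5EDE6CE

Multiply each base-16 digit by 15, carrying:
  2×15 = 30 → write E carry 1
  5×15+1 = 76 → write C carry 4
  E×15+4 = 214 → write 6 carry 13
  F×15+13 = 238 → write E carry 14
  1×15+14 = 29 → write D carry 1
  3×15+1 = 46 → write E carry 2
  D×15+2 = 197 → write 5 carry 12
  0×15+12 = 12 → write C
  4×15 = 60 → write C carry 3
  1×15+3 = 18 → write 2 carry 1
  remaining carry: 1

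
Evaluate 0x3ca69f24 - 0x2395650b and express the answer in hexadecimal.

Subtract column by column in base 16:
  4-b → 9 (borrow)
  2-0-1 → 1
  f-5 → a
  9-6 → 3
  6-5 → 1
  a-9 → 1
  c-3 → 9
  3-2 → 1

0x19113a19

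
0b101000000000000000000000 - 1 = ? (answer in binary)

The trailing 21 digits are 0, so subtracting 1 borrows through: they become 1 and the next digit up decrements.

0b100111111111111111111111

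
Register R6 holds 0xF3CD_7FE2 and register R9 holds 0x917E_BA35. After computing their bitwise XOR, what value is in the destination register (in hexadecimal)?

0x62B3C5D7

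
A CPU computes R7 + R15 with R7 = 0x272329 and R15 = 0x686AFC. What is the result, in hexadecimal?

0x8F8E25

Add column by column in base 16, right to left:
  9+C = 5 carry 1
  2+F+1 = 2 carry 1
  3+A+1 = E
  2+6 = 8
  7+8 = F
  2+6 = 8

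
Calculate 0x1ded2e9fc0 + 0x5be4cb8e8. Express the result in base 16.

0x23ab7b58a8

Add column by column in base 16, right to left:
  0+8 = 8
  c+e = a carry 1
  f+8+1 = 8 carry 1
  9+b+1 = 5 carry 1
  e+c+1 = b carry 1
  2+4+1 = 7
  d+e = b carry 1
  e+b+1 = a carry 1
  d+5+1 = 3 carry 1
  1+0+1 = 2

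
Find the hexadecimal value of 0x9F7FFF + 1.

0x9F8000

The trailing 3 digits are F (max in base 16), so adding 1 cascades: they roll to 0 and the next digit up increments.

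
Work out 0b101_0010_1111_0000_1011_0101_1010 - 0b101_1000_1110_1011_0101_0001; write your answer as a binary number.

0b100110101100010000000001001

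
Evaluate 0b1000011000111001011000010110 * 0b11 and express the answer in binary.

0b11001001010101100001001000010

Multiply each base-2 digit by 3, carrying:
  0×3 = 0 → write 0
  1×3 = 3 → write 1 carry 1
  1×3+1 = 4 → write 0 carry 2
  0×3+2 = 2 → write 0 carry 1
  1×3+1 = 4 → write 0 carry 2
  0×3+2 = 2 → write 0 carry 1
  0×3+1 = 1 → write 1
  0×3 = 0 → write 0
  0×3 = 0 → write 0
  1×3 = 3 → write 1 carry 1
  1×3+1 = 4 → write 0 carry 2
  0×3+2 = 2 → write 0 carry 1
  1×3+1 = 4 → write 0 carry 2
  0×3+2 = 2 → write 0 carry 1
  0×3+1 = 1 → write 1
  1×3 = 3 → write 1 carry 1
  1×3+1 = 4 → write 0 carry 2
  1×3+2 = 5 → write 1 carry 2
  0×3+2 = 2 → write 0 carry 1
  0×3+1 = 1 → write 1
  0×3 = 0 → write 0
  1×3 = 3 → write 1 carry 1
  1×3+1 = 4 → write 0 carry 2
  0×3+2 = 2 → write 0 carry 1
  0×3+1 = 1 → write 1
  0×3 = 0 → write 0
  0×3 = 0 → write 0
  1×3 = 3 → write 1 carry 1
  remaining carry: 1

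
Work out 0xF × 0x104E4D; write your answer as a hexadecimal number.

0xF49683

Multiply each base-16 digit by 15, carrying:
  D×15 = 195 → write 3 carry 12
  4×15+12 = 72 → write 8 carry 4
  E×15+4 = 214 → write 6 carry 13
  4×15+13 = 73 → write 9 carry 4
  0×15+4 = 4 → write 4
  1×15 = 15 → write F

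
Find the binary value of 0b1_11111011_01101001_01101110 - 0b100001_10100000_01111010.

Subtract column by column in base 2:
  0-0 → 0
  1-1 → 0
  1-0 → 1
  1-1 → 0
  0-1 → 1 (borrow)
  1-1-1 → 1 (borrow)
  1-1-1 → 1 (borrow)
  0-0-1 → 1 (borrow)
  1-0-1 → 0
  0-0 → 0
  0-0 → 0
  1-0 → 1
  0-0 → 0
  1-1 → 0
  1-0 → 1
  0-1 → 1 (borrow)
  1-1-1 → 1 (borrow)
  1-0-1 → 0
  0-0 → 0
  1-0 → 1
  1-0 → 1
  1-1 → 0
  1-0 → 1
  1-0 → 1
  1-0 → 1

0b1110110011100100011110100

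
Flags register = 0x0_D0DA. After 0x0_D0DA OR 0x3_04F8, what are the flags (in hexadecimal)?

OR each hex digit independently (no carries):
  0|3=3, D|0=D, 0|4=4, D|F=F, A|8=A

0x3D4FA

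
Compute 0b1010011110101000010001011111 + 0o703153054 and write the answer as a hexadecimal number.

0b1010011110101000010001011111 = 0xa7a845f in hexadecimal.
0o703153054 = 0x70cd62c in hexadecimal.
Add column by column in base 16, right to left:
  f+c = b carry 1
  5+2+1 = 8
  4+6 = a
  8+d = 5 carry 1
  a+c+1 = 7 carry 1
  7+0+1 = 8
  a+7 = 1 carry 1
  final carry 1

0x11875a8b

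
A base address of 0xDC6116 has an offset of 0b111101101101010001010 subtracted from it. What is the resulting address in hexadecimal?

0xBD868C

0b111101101101010001010 = 0x1EDA8A in hexadecimal.
Subtract column by column in base 16:
  6-A → C (borrow)
  1-8-1 → 8 (borrow)
  1-A-1 → 6 (borrow)
  6-D-1 → 8 (borrow)
  C-E-1 → D (borrow)
  D-1-1 → B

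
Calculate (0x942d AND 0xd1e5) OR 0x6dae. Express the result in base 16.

0xfdaf

0x942d AND 0xd1e5 = 0x9025.
Then OR with 0x6dae.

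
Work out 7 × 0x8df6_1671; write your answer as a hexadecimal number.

0x3e1ba9d17

Multiply each base-16 digit by 7, carrying:
  1×7 = 7 → write 7
  7×7 = 49 → write 1 carry 3
  6×7+3 = 45 → write d carry 2
  1×7+2 = 9 → write 9
  6×7 = 42 → write a carry 2
  f×7+2 = 107 → write b carry 6
  d×7+6 = 97 → write 1 carry 6
  8×7+6 = 62 → write e carry 3
  remaining carry: 3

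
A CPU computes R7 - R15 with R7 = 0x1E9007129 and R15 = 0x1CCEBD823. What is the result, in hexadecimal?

0x1C149906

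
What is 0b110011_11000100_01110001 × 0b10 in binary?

0b11001111000100011100010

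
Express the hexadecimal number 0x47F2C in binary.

Expand each hex digit to 4 bits: 4=0100 7=0111 F=1111 2=0010 C=1100.

0b1000111111100101100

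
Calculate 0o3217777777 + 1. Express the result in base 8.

The trailing 7 digits are 7 (max in base 8), so adding 1 cascades: they roll to 0 and the next digit up increments.

0o3220000000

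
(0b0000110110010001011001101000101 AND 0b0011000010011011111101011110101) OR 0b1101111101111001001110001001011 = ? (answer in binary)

0b1101111111111001011111001001111

0b0000110110010001011001101000101 AND 0b0011000010011011111101011110101 = 0b0000000010010001011001001000101.
Then OR with 0b1101111101111001001110001001011.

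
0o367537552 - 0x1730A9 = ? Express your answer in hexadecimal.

0x3C78EC1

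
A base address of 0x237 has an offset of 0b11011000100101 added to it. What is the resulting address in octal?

0o34134

0x237 = 0o1067 in octal.
0b11011000100101 = 0o33045 in octal.
Add column by column in base 8, right to left:
  7+5 = 4 carry 1
  6+4+1 = 3 carry 1
  0+0+1 = 1
  1+3 = 4
  0+3 = 3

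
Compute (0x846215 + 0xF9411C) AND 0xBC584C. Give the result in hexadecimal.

0x3C0000

Add column by column in base 16, right to left:
  5+C = 1 carry 1
  1+1+1 = 3
  2+1 = 3
  6+4 = A
  4+9 = D
  8+F = 7 carry 1
  final carry 1
Sum = 0x17DA331; now AND with 0xBC584C:
  1&0=0, 7&B=3, D&C=C, A&5=0, 3&8=0, 3&4=0, 1&C=0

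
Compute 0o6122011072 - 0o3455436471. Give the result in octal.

Subtract column by column in base 8:
  2-1 → 1
  7-7 → 0
  0-4 → 4 (borrow)
  1-6-1 → 2 (borrow)
  1-3-1 → 5 (borrow)
  0-4-1 → 3 (borrow)
  2-5-1 → 4 (borrow)
  2-5-1 → 4 (borrow)
  1-4-1 → 4 (borrow)
  6-3-1 → 2

0o2444352401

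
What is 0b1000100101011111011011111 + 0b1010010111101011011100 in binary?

0b1001111000011100110111011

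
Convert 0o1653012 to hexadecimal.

0x7560A

Each octal digit is 3 bits: 1=001 6=110 5=101 3=011 0=000 1=001 2=010.
Group the bits into nibbles: 0111 0101 0110 0000 1010 → 7560A.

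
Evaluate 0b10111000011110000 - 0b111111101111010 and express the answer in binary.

0b1111000101110110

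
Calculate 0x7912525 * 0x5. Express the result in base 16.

0x25D5B9B9

Multiply each base-16 digit by 5, carrying:
  5×5 = 25 → write 9 carry 1
  2×5+1 = 11 → write B
  5×5 = 25 → write 9 carry 1
  2×5+1 = 11 → write B
  1×5 = 5 → write 5
  9×5 = 45 → write D carry 2
  7×5+2 = 37 → write 5 carry 2
  remaining carry: 2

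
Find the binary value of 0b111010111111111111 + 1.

The trailing 12 digits are 1 (max in base 2), so adding 1 cascades: they roll to 0 and the next digit up increments.

0b111011000000000000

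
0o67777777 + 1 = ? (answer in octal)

The trailing 7 digits are 7 (max in base 8), so adding 1 cascades: they roll to 0 and the next digit up increments.

0o70000000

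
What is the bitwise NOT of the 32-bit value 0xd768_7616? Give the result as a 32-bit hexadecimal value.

Each hex digit d becomes f−d:
  d→2, 7→8, 6→9, 8→7, 7→8, 6→9, 1→e, 6→9

0x289789e9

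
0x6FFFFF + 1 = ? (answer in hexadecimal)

The trailing 5 digits are F (max in base 16), so adding 1 cascades: they roll to 0 and the next digit up increments.

0x700000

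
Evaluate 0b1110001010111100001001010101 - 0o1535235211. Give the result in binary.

0b101101101000011111001100

0o1535235211 = 0b1101011101010011101010001001 in binary.
Subtract column by column in base 2:
  1-1 → 0
  0-0 → 0
  1-0 → 1
  0-1 → 1 (borrow)
  1-0-1 → 0
  0-0 → 0
  1-0 → 1
  0-1 → 1 (borrow)
  0-0-1 → 1 (borrow)
  1-1-1 → 1 (borrow)
  0-0-1 → 1 (borrow)
  0-1-1 → 0 (borrow)
  0-1-1 → 0 (borrow)
  0-1-1 → 0 (borrow)
  1-0-1 → 0
  1-0 → 1
  1-1 → 0
  1-0 → 1
  0-1 → 1 (borrow)
  1-0-1 → 0
  0-1 → 1 (borrow)
  1-1-1 → 1 (borrow)
  0-1-1 → 0 (borrow)
  0-0-1 → 1 (borrow)
  0-1-1 → 0 (borrow)
  1-0-1 → 0
  1-1 → 0
  1-1 → 0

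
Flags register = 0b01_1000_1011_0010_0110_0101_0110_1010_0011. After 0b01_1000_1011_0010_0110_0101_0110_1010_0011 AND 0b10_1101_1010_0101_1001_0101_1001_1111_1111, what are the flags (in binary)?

0b0010001010000000000101000010100011

AND bit by bit (1 only where both bits are 1):
  0110001011001001100101011010100011
& 1011011010010110010101100111111111
= 0010001010000000000101000010100011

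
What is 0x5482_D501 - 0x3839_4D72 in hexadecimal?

0x1C49878F

Subtract column by column in base 16:
  1-2 → F (borrow)
  0-7-1 → 8 (borrow)
  5-D-1 → 7 (borrow)
  D-4-1 → 8
  2-9 → 9 (borrow)
  8-3-1 → 4
  4-8 → C (borrow)
  5-3-1 → 1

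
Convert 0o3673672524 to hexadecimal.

0x1EEF7554

Each octal digit is 3 bits: 3=011 6=110 7=111 3=011 6=110 7=111 2=010 5=101 2=010 4=100.
Group the bits into nibbles: 0001 1110 1110 1111 0111 0101 0101 0100 → 1EEF7554.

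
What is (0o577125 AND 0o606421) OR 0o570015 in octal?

0o576035

0o577125 AND 0o606421 = 0o406021.
Then OR with 0o570015.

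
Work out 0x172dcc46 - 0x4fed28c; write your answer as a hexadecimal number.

Subtract column by column in base 16:
  6-c → a (borrow)
  4-8-1 → b (borrow)
  c-2-1 → 9
  c-d → f (borrow)
  d-e-1 → e (borrow)
  2-f-1 → 2 (borrow)
  7-4-1 → 2
  1-0 → 1

0x122ef9ba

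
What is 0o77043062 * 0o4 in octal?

Multiply each base-8 digit by 4, carrying:
  2×4 = 8 → write 0 carry 1
  6×4+1 = 25 → write 1 carry 3
  0×4+3 = 3 → write 3
  3×4 = 12 → write 4 carry 1
  4×4+1 = 17 → write 1 carry 2
  0×4+2 = 2 → write 2
  7×4 = 28 → write 4 carry 3
  7×4+3 = 31 → write 7 carry 3
  remaining carry: 3

0o374214310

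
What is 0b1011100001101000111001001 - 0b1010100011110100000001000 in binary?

Subtract column by column in base 2:
  1-0 → 1
  0-0 → 0
  0-0 → 0
  1-1 → 0
  0-0 → 0
  0-0 → 0
  1-0 → 1
  1-0 → 1
  1-0 → 1
  0-0 → 0
  0-0 → 0
  0-1 → 1 (borrow)
  1-0-1 → 0
  0-1 → 1 (borrow)
  1-1-1 → 1 (borrow)
  1-1-1 → 1 (borrow)
  0-1-1 → 0 (borrow)
  0-0-1 → 1 (borrow)
  0-0-1 → 1 (borrow)
  0-0-1 → 1 (borrow)
  1-1-1 → 1 (borrow)
  1-0-1 → 0
  1-1 → 0
  0-0 → 0
  1-1 → 0

0b111101110100111000001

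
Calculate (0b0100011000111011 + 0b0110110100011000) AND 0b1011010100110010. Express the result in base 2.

0b1011000100010010

Add column by column in base 2, right to left:
  1+0 = 1
  1+0 = 1
  0+0 = 0
  1+1 = 0 carry 1
  1+1+1 = 1 carry 1
  1+0+1 = 0 carry 1
  0+0+1 = 1
  0+0 = 0
  0+1 = 1
  1+0 = 1
  1+1 = 0 carry 1
  0+1+1 = 0 carry 1
  0+0+1 = 1
  0+1 = 1
  1+1 = 0 carry 1
  final carry 1
Sum = 0b1011001101010011; now AND with 0b1011010100110010:
  1011001101010011
& 1011010100110010
= 1011000100010010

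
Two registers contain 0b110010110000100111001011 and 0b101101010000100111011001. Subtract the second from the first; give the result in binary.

0b101011111111111110010

Subtract column by column in base 2:
  1-1 → 0
  1-0 → 1
  0-0 → 0
  1-1 → 0
  0-1 → 1 (borrow)
  0-0-1 → 1 (borrow)
  1-1-1 → 1 (borrow)
  1-1-1 → 1 (borrow)
  1-1-1 → 1 (borrow)
  0-0-1 → 1 (borrow)
  0-0-1 → 1 (borrow)
  1-1-1 → 1 (borrow)
  0-0-1 → 1 (borrow)
  0-0-1 → 1 (borrow)
  0-0-1 → 1 (borrow)
  0-0-1 → 1 (borrow)
  1-1-1 → 1 (borrow)
  1-0-1 → 0
  0-1 → 1 (borrow)
  1-0-1 → 0
  0-1 → 1 (borrow)
  0-1-1 → 0 (borrow)
  1-0-1 → 0
  1-1 → 0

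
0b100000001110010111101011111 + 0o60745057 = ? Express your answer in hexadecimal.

0x4CAF98E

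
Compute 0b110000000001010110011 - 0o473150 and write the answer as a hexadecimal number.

0x158c4b

0b110000000001010110011 = 0x1802b3 in hexadecimal.
0o473150 = 0x27668 in hexadecimal.
Subtract column by column in base 16:
  3-8 → b (borrow)
  b-6-1 → 4
  2-6 → c (borrow)
  0-7-1 → 8 (borrow)
  8-2-1 → 5
  1-0 → 1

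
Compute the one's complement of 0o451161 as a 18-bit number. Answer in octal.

0o326616

Each oct digit d becomes 7−d:
  4→3, 5→2, 1→6, 1→6, 6→1, 1→6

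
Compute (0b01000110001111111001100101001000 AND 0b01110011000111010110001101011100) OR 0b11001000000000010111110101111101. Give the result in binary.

0b11001010000111010111110101111101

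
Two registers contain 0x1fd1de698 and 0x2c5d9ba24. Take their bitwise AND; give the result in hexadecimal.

AND each hex digit independently (no carries):
  1&2=0, f&c=c, d&5=5, 1&d=1, d&9=9, e&b=a, 6&a=2, 9&2=0, 8&4=0

0x0c519a200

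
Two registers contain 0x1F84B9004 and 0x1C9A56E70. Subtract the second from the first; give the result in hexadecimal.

Subtract column by column in base 16:
  4-0 → 4
  0-7 → 9 (borrow)
  0-E-1 → 1 (borrow)
  9-6-1 → 2
  B-5 → 6
  4-A → A (borrow)
  8-9-1 → E (borrow)
  F-C-1 → 2
  1-1 → 0

0x2EA62194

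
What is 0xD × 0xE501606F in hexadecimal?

Multiply each base-16 digit by 13, carrying:
  F×13 = 195 → write 3 carry 12
  6×13+12 = 90 → write A carry 5
  0×13+5 = 5 → write 5
  6×13 = 78 → write E carry 4
  1×13+4 = 17 → write 1 carry 1
  0×13+1 = 1 → write 1
  5×13 = 65 → write 1 carry 4
  E×13+4 = 186 → write A carry 11
  remaining carry: B

0xBA111E5A3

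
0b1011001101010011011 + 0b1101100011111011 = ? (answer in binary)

Add column by column in base 2, right to left:
  1+1 = 0 carry 1
  1+1+1 = 1 carry 1
  0+0+1 = 1
  1+1 = 0 carry 1
  1+1+1 = 1 carry 1
  0+1+1 = 0 carry 1
  0+1+1 = 0 carry 1
  1+1+1 = 1 carry 1
  0+0+1 = 1
  1+0 = 1
  0+0 = 0
  1+1 = 0 carry 1
  1+1+1 = 1 carry 1
  0+0+1 = 1
  0+1 = 1
  1+1 = 0 carry 1
  1+0+1 = 0 carry 1
  0+0+1 = 1
  1+0 = 1

0b1100111001110010110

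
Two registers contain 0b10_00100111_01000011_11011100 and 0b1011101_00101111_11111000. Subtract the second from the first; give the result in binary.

Subtract column by column in base 2:
  0-0 → 0
  0-0 → 0
  1-0 → 1
  1-1 → 0
  1-1 → 0
  0-1 → 1 (borrow)
  1-1-1 → 1 (borrow)
  1-1-1 → 1 (borrow)
  1-1-1 → 1 (borrow)
  1-1-1 → 1 (borrow)
  0-1-1 → 0 (borrow)
  0-1-1 → 0 (borrow)
  0-0-1 → 1 (borrow)
  0-1-1 → 0 (borrow)
  1-0-1 → 0
  0-0 → 0
  1-1 → 0
  1-0 → 1
  1-1 → 0
  0-1 → 1 (borrow)
  0-1-1 → 0 (borrow)
  1-0-1 → 0
  0-1 → 1 (borrow)
  0-0-1 → 1 (borrow)
  0-0-1 → 1 (borrow)
  1-0-1 → 0

0b1110010100001001111100100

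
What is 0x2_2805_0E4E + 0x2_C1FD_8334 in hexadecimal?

0x4EA029182

Add column by column in base 16, right to left:
  E+4 = 2 carry 1
  4+3+1 = 8
  E+3 = 1 carry 1
  0+8+1 = 9
  5+D = 2 carry 1
  0+F+1 = 0 carry 1
  8+1+1 = A
  2+C = E
  2+2 = 4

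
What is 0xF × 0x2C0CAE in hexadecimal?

0x294BE32

Multiply each base-16 digit by 15, carrying:
  E×15 = 210 → write 2 carry 13
  A×15+13 = 163 → write 3 carry 10
  C×15+10 = 190 → write E carry 11
  0×15+11 = 11 → write B
  C×15 = 180 → write 4 carry 11
  2×15+11 = 41 → write 9 carry 2
  remaining carry: 2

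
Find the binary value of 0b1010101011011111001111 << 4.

Left shift by 4: append 4 zero bits.

0b10101010110111110011110000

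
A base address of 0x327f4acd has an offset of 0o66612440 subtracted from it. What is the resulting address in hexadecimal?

0x31a435ad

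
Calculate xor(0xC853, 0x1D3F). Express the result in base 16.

0xD56C

XOR each hex digit independently (no carries):
  C^1=D, 8^D=5, 5^3=6, 3^F=C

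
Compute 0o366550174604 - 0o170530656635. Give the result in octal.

0o176017315747

Subtract column by column in base 8:
  4-5 → 7 (borrow)
  0-3-1 → 4 (borrow)
  6-6-1 → 7 (borrow)
  4-6-1 → 5 (borrow)
  7-5-1 → 1
  1-6 → 3 (borrow)
  0-0-1 → 7 (borrow)
  5-3-1 → 1
  5-5 → 0
  6-0 → 6
  6-7 → 7 (borrow)
  3-1-1 → 1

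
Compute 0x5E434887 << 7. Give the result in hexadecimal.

0x2F21A44380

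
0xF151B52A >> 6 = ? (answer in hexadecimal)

0x3C546D4

6 bits is not a whole number of base-16 digits; in binary: 11110001010100011011010100101010 >> 6 = 11110001010100011011010100.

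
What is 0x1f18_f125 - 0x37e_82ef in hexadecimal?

0x1b9a6e36

Subtract column by column in base 16:
  5-f → 6 (borrow)
  2-e-1 → 3 (borrow)
  1-2-1 → e (borrow)
  f-8-1 → 6
  8-e → a (borrow)
  1-7-1 → 9 (borrow)
  f-3-1 → b
  1-0 → 1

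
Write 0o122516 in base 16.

Each octal digit is 3 bits: 1=001 2=010 2=010 5=101 1=001 6=110.
Group the bits into nibbles: 1010 0101 0100 1110 → a54e.

0xa54e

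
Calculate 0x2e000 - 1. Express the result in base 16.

0x2dfff

The trailing 3 digits are 0, so subtracting 1 borrows through: they become F and the next digit up decrements.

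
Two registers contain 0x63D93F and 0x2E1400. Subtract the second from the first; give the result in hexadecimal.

Subtract column by column in base 16:
  F-0 → F
  3-0 → 3
  9-4 → 5
  D-1 → C
  3-E → 5 (borrow)
  6-2-1 → 3

0x35C53F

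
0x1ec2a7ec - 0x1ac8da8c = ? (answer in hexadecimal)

Subtract column by column in base 16:
  c-c → 0
  e-8 → 6
  7-a → d (borrow)
  a-d-1 → c (borrow)
  2-8-1 → 9 (borrow)
  c-c-1 → f (borrow)
  e-a-1 → 3
  1-1 → 0

0x3f9cd60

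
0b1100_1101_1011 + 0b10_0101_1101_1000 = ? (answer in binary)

0b11001010110011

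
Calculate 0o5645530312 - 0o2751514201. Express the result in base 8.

Subtract column by column in base 8:
  2-1 → 1
  1-0 → 1
  3-2 → 1
  0-4 → 4 (borrow)
  3-1-1 → 1
  5-5 → 0
  5-1 → 4
  4-5 → 7 (borrow)
  6-7-1 → 6 (borrow)
  5-2-1 → 2

0o2674014111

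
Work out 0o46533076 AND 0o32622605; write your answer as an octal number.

AND each oct digit independently (no carries):
  4&3=0, 6&2=2, 5&6=4, 3&2=2, 3&2=2, 0&6=0, 7&0=0, 6&5=4

0o02422004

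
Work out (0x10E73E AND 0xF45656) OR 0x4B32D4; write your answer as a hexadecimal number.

0x5B76D6

0x10E73E AND 0xF45656 = 0x104616.
Then OR with 0x4B32D4.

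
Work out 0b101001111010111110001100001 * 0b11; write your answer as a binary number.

Multiply each base-2 digit by 3, carrying:
  1×3 = 3 → write 1 carry 1
  0×3+1 = 1 → write 1
  0×3 = 0 → write 0
  0×3 = 0 → write 0
  0×3 = 0 → write 0
  1×3 = 3 → write 1 carry 1
  1×3+1 = 4 → write 0 carry 2
  0×3+2 = 2 → write 0 carry 1
  0×3+1 = 1 → write 1
  0×3 = 0 → write 0
  1×3 = 3 → write 1 carry 1
  1×3+1 = 4 → write 0 carry 2
  1×3+2 = 5 → write 1 carry 2
  1×3+2 = 5 → write 1 carry 2
  1×3+2 = 5 → write 1 carry 2
  0×3+2 = 2 → write 0 carry 1
  1×3+1 = 4 → write 0 carry 2
  0×3+2 = 2 → write 0 carry 1
  1×3+1 = 4 → write 0 carry 2
  1×3+2 = 5 → write 1 carry 2
  1×3+2 = 5 → write 1 carry 2
  1×3+2 = 5 → write 1 carry 2
  0×3+2 = 2 → write 0 carry 1
  0×3+1 = 1 → write 1
  1×3 = 3 → write 1 carry 1
  0×3+1 = 1 → write 1
  1×3 = 3 → write 1 carry 1
  remaining carry: 1

0b1111101110000111010100100011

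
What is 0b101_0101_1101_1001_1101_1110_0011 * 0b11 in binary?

Multiply each base-2 digit by 3, carrying:
  1×3 = 3 → write 1 carry 1
  1×3+1 = 4 → write 0 carry 2
  0×3+2 = 2 → write 0 carry 1
  0×3+1 = 1 → write 1
  0×3 = 0 → write 0
  1×3 = 3 → write 1 carry 1
  1×3+1 = 4 → write 0 carry 2
  1×3+2 = 5 → write 1 carry 2
  1×3+2 = 5 → write 1 carry 2
  0×3+2 = 2 → write 0 carry 1
  1×3+1 = 4 → write 0 carry 2
  1×3+2 = 5 → write 1 carry 2
  1×3+2 = 5 → write 1 carry 2
  0×3+2 = 2 → write 0 carry 1
  0×3+1 = 1 → write 1
  1×3 = 3 → write 1 carry 1
  1×3+1 = 4 → write 0 carry 2
  0×3+2 = 2 → write 0 carry 1
  1×3+1 = 4 → write 0 carry 2
  1×3+2 = 5 → write 1 carry 2
  1×3+2 = 5 → write 1 carry 2
  0×3+2 = 2 → write 0 carry 1
  1×3+1 = 4 → write 0 carry 2
  0×3+2 = 2 → write 0 carry 1
  1×3+1 = 4 → write 0 carry 2
  0×3+2 = 2 → write 0 carry 1
  1×3+1 = 4 → write 0 carry 2
  remaining carry: 10

0b10000000110001101100110101001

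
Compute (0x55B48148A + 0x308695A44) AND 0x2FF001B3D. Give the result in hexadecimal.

0x63000A0C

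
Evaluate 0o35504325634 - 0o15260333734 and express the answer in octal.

0o20223771700

Subtract column by column in base 8:
  4-4 → 0
  3-3 → 0
  6-7 → 7 (borrow)
  5-3-1 → 1
  2-3 → 7 (borrow)
  3-3-1 → 7 (borrow)
  4-0-1 → 3
  0-6 → 2 (borrow)
  5-2-1 → 2
  5-5 → 0
  3-1 → 2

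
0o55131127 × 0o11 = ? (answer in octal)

0o626442417

Multiply each base-8 digit by 9, carrying:
  7×9 = 63 → write 7 carry 7
  2×9+7 = 25 → write 1 carry 3
  1×9+3 = 12 → write 4 carry 1
  1×9+1 = 10 → write 2 carry 1
  3×9+1 = 28 → write 4 carry 3
  1×9+3 = 12 → write 4 carry 1
  5×9+1 = 46 → write 6 carry 5
  5×9+5 = 50 → write 2 carry 6
  remaining carry: 6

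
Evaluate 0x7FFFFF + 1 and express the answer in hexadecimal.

The trailing 5 digits are F (max in base 16), so adding 1 cascades: they roll to 0 and the next digit up increments.

0x800000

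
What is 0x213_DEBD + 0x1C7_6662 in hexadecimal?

0x3DB451F

Add column by column in base 16, right to left:
  D+2 = F
  B+6 = 1 carry 1
  E+6+1 = 5 carry 1
  D+6+1 = 4 carry 1
  3+7+1 = B
  1+C = D
  2+1 = 3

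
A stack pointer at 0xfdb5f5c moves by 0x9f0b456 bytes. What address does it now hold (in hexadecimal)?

Add column by column in base 16, right to left:
  c+6 = 2 carry 1
  5+5+1 = b
  f+4 = 3 carry 1
  5+b+1 = 1 carry 1
  b+0+1 = c
  d+f = c carry 1
  f+9+1 = 9 carry 1
  final carry 1

0x19cc13b2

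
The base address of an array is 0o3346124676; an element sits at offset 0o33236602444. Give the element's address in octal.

0o36604727342

Add column by column in base 8, right to left:
  6+4 = 2 carry 1
  7+4+1 = 4 carry 1
  6+4+1 = 3 carry 1
  4+2+1 = 7
  2+0 = 2
  1+6 = 7
  6+6 = 4 carry 1
  4+3+1 = 0 carry 1
  3+2+1 = 6
  3+3 = 6
  0+3 = 3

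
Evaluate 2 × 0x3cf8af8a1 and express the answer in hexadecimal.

Multiply each base-16 digit by 2, carrying:
  1×2 = 2 → write 2
  a×2 = 20 → write 4 carry 1
  8×2+1 = 17 → write 1 carry 1
  f×2+1 = 31 → write f carry 1
  a×2+1 = 21 → write 5 carry 1
  8×2+1 = 17 → write 1 carry 1
  f×2+1 = 31 → write f carry 1
  c×2+1 = 25 → write 9 carry 1
  3×2+1 = 7 → write 7

0x79f15f142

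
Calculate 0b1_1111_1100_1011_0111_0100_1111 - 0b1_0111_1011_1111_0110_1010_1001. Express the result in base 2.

Subtract column by column in base 2:
  1-1 → 0
  1-0 → 1
  1-0 → 1
  1-1 → 0
  0-0 → 0
  0-1 → 1 (borrow)
  1-0-1 → 0
  0-1 → 1 (borrow)
  1-0-1 → 0
  1-1 → 0
  1-1 → 0
  0-0 → 0
  1-1 → 0
  1-1 → 0
  0-1 → 1 (borrow)
  1-1-1 → 1 (borrow)
  0-1-1 → 0 (borrow)
  0-1-1 → 0 (borrow)
  1-0-1 → 0
  1-1 → 0
  1-1 → 0
  1-1 → 0
  1-1 → 0
  1-0 → 1
  1-1 → 0

0b100000001100000010100110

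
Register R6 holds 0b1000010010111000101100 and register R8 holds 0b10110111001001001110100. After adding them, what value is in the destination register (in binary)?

Add column by column in base 2, right to left:
  0+0 = 0
  0+0 = 0
  1+1 = 0 carry 1
  1+0+1 = 0 carry 1
  0+1+1 = 0 carry 1
  1+1+1 = 1 carry 1
  0+1+1 = 0 carry 1
  0+0+1 = 1
  0+0 = 0
  1+1 = 0 carry 1
  1+0+1 = 0 carry 1
  1+0+1 = 0 carry 1
  0+1+1 = 0 carry 1
  1+0+1 = 0 carry 1
  0+0+1 = 1
  0+1 = 1
  1+1 = 0 carry 1
  0+1+1 = 0 carry 1
  0+0+1 = 1
  0+1 = 1
  0+1 = 1
  1+0 = 1
  0+1 = 1

0b11111001100000010100000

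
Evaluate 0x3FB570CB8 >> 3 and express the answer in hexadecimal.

3 bits is not a whole number of base-16 digits; in binary: 1111111011010101110000110010111000 >> 3 = 1111111011010101110000110010111.

0x7F6AE197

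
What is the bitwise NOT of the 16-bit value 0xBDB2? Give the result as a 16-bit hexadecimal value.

0x424D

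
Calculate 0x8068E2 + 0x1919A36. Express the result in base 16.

0x2120318

Add column by column in base 16, right to left:
  2+6 = 8
  E+3 = 1 carry 1
  8+A+1 = 3 carry 1
  6+9+1 = 0 carry 1
  0+1+1 = 2
  8+9 = 1 carry 1
  0+1+1 = 2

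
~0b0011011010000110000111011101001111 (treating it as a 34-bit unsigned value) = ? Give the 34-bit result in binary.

0b1100100101111001111000100010110000

Invert each bit: 0011011010000110000111011101001111 → 1100100101111001111000100010110000.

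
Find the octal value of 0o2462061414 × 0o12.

Multiply each base-8 digit by 10, carrying:
  4×10 = 40 → write 0 carry 5
  1×10+5 = 15 → write 7 carry 1
  4×10+1 = 41 → write 1 carry 5
  1×10+5 = 15 → write 7 carry 1
  6×10+1 = 61 → write 5 carry 7
  0×10+7 = 7 → write 7
  2×10 = 20 → write 4 carry 2
  6×10+2 = 62 → write 6 carry 7
  4×10+7 = 47 → write 7 carry 5
  2×10+5 = 25 → write 1 carry 3
  remaining carry: 3

0o31764757170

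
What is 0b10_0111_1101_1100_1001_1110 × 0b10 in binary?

Multiply each base-2 digit by 2, carrying:
  0×2 = 0 → write 0
  1×2 = 2 → write 0 carry 1
  1×2+1 = 3 → write 1 carry 1
  1×2+1 = 3 → write 1 carry 1
  1×2+1 = 3 → write 1 carry 1
  0×2+1 = 1 → write 1
  0×2 = 0 → write 0
  1×2 = 2 → write 0 carry 1
  0×2+1 = 1 → write 1
  0×2 = 0 → write 0
  1×2 = 2 → write 0 carry 1
  1×2+1 = 3 → write 1 carry 1
  1×2+1 = 3 → write 1 carry 1
  0×2+1 = 1 → write 1
  1×2 = 2 → write 0 carry 1
  1×2+1 = 3 → write 1 carry 1
  1×2+1 = 3 → write 1 carry 1
  1×2+1 = 3 → write 1 carry 1
  1×2+1 = 3 → write 1 carry 1
  0×2+1 = 1 → write 1
  0×2 = 0 → write 0
  1×2 = 2 → write 0 carry 1
  remaining carry: 1

0b10011111011100100111100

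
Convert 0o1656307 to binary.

0b1110101110011000111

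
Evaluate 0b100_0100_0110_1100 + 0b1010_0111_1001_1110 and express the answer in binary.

0b1110110000001010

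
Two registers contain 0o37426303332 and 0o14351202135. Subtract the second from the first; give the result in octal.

0o23055101175

Subtract column by column in base 8:
  2-5 → 5 (borrow)
  3-3-1 → 7 (borrow)
  3-1-1 → 1
  3-2 → 1
  0-0 → 0
  3-2 → 1
  6-1 → 5
  2-5 → 5 (borrow)
  4-3-1 → 0
  7-4 → 3
  3-1 → 2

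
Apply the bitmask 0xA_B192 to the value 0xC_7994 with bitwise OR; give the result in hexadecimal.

0xEF996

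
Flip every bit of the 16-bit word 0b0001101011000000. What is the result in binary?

Invert each bit: 0001101011000000 → 1110010100111111.

0b1110010100111111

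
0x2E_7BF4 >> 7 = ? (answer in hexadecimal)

0x5CF7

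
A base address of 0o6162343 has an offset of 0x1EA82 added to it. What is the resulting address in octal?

0x1EA82 = 0o365202 in octal.
Add column by column in base 8, right to left:
  3+2 = 5
  4+0 = 4
  3+2 = 5
  2+5 = 7
  6+6 = 4 carry 1
  1+3+1 = 5
  6+0 = 6

0o6547545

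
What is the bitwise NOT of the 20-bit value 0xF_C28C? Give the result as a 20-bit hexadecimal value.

0x03D73

Each hex digit d becomes F−d:
  F→0, C→3, 2→D, 8→7, C→3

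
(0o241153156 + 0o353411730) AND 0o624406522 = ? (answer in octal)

0o604404102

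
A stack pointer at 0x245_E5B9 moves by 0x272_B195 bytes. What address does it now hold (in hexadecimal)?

0x4B8974E

Add column by column in base 16, right to left:
  9+5 = E
  B+9 = 4 carry 1
  5+1+1 = 7
  E+B = 9 carry 1
  5+2+1 = 8
  4+7 = B
  2+2 = 4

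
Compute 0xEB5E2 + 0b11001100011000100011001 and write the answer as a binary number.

0xEB5E2 = 0b11101011010111100010 in binary.
Add column by column in base 2, right to left:
  0+1 = 1
  1+0 = 1
  0+0 = 0
  0+1 = 1
  0+1 = 1
  1+0 = 1
  1+0 = 1
  1+0 = 1
  1+1 = 0 carry 1
  0+0+1 = 1
  1+0 = 1
  0+0 = 0
  1+1 = 0 carry 1
  1+1+1 = 1 carry 1
  0+0+1 = 1
  1+0 = 1
  0+0 = 0
  1+1 = 0 carry 1
  1+1+1 = 1 carry 1
  1+0+1 = 0 carry 1
  0+0+1 = 1
  0+1 = 1
  0+1 = 1

0b11101001110011011111011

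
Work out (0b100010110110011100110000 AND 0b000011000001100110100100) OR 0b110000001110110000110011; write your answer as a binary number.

0b110010001110110100110011

0b100010110110011100110000 AND 0b000011000001100110100100 = 0b000010000000000100100000.
Then OR with 0b110000001110110000110011.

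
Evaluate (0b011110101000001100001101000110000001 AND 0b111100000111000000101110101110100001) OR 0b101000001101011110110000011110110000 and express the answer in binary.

0b011110101000001100001101000110000001 AND 0b111100000111000000101110101110100001 = 0b011100000000000000001100000110000001.
Then OR with 0b101000001101011110110000011110110000.

0b111100001101011110111100011110110001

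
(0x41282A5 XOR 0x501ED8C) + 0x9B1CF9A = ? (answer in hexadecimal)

First 0x41282A5 XOR 0x501ED8C = 0x1136F29.
Add column by column in base 16, right to left:
  9+A = 3 carry 1
  2+9+1 = C
  F+F = E carry 1
  6+C+1 = 3 carry 1
  3+1+1 = 5
  1+B = C
  1+9 = A

0xAC53EC3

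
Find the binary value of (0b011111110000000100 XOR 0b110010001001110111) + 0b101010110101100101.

0b1011000101111011000

First 0b011111110000000100 XOR 0b110010001001110111 = 0b101101111001110011.
Add column by column in base 2, right to left:
  1+1 = 0 carry 1
  1+0+1 = 0 carry 1
  0+1+1 = 0 carry 1
  0+0+1 = 1
  1+0 = 1
  1+1 = 0 carry 1
  1+1+1 = 1 carry 1
  0+0+1 = 1
  0+1 = 1
  1+0 = 1
  1+1 = 0 carry 1
  1+1+1 = 1 carry 1
  1+0+1 = 0 carry 1
  0+1+1 = 0 carry 1
  1+0+1 = 0 carry 1
  1+1+1 = 1 carry 1
  0+0+1 = 1
  1+1 = 0 carry 1
  final carry 1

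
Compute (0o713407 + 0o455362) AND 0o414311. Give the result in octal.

0o10311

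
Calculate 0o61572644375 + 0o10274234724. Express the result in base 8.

0o72067101321

Add column by column in base 8, right to left:
  5+4 = 1 carry 1
  7+2+1 = 2 carry 1
  3+7+1 = 3 carry 1
  4+4+1 = 1 carry 1
  4+3+1 = 0 carry 1
  6+2+1 = 1 carry 1
  2+4+1 = 7
  7+7 = 6 carry 1
  5+2+1 = 0 carry 1
  1+0+1 = 2
  6+1 = 7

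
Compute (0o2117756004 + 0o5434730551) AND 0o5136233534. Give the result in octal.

Add column by column in base 8, right to left:
  4+1 = 5
  0+5 = 5
  0+5 = 5
  6+0 = 6
  5+3 = 0 carry 1
  7+7+1 = 7 carry 1
  7+4+1 = 4 carry 1
  1+3+1 = 5
  1+4 = 5
  2+5 = 7
Sum = 0o7554706555; now AND with 0o5136233534:
  7&5=5, 5&1=1, 5&3=1, 4&6=4, 7&2=2, 0&3=0, 6&3=2, 5&5=5, 5&3=1, 5&4=4

0o5114202514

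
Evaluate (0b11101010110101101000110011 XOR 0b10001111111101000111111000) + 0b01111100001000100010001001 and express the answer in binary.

0b11100001010001010001010100

First 0b11101010110101101000110011 XOR 0b10001111111101000111111000 = 0b01100101001000101111001011.
Add column by column in base 2, right to left:
  1+1 = 0 carry 1
  1+0+1 = 0 carry 1
  0+0+1 = 1
  1+1 = 0 carry 1
  0+0+1 = 1
  0+0 = 0
  1+0 = 1
  1+1 = 0 carry 1
  1+0+1 = 0 carry 1
  1+0+1 = 0 carry 1
  0+0+1 = 1
  1+1 = 0 carry 1
  0+0+1 = 1
  0+0 = 0
  0+0 = 0
  1+1 = 0 carry 1
  0+0+1 = 1
  0+0 = 0
  1+0 = 1
  0+0 = 0
  1+1 = 0 carry 1
  0+1+1 = 0 carry 1
  0+1+1 = 0 carry 1
  1+1+1 = 1 carry 1
  1+1+1 = 1 carry 1
  final carry 1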